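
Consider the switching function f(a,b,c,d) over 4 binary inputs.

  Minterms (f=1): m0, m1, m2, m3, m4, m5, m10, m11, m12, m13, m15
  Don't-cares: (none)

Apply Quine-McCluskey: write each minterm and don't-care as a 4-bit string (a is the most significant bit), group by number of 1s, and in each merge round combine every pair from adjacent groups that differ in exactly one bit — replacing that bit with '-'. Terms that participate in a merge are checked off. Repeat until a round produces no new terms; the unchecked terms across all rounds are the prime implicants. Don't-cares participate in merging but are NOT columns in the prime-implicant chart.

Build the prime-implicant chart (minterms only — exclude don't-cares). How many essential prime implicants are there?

size-2^0 implicants → 0000(✓)  0001(✓)  0010(✓)  0011(✓)  0100(✓)  0101(✓)  1010(✓)  1011(✓)  1100(✓)  1101(✓)  1111(✓)
size-2^1 implicants → -010(✓)  -011(✓)  -100(✓)  -101(✓)  0-00(✓)  0-01(✓)  00-0(✓)  00-1(✓)  000-(✓)  001-(✓)  010-(✓)  1-11  101-(✓)  11-1  110-(✓)
size-2^2 implicants → -01-  -10-  0-0-  00--
Unchecked terms (primes): -01-, -10-, 0-0-, 00--, 1-11, 11-1
Minterm coverage:
  m0 ⊆ 0-0-,00--
  m1 ⊆ 0-0-,00--
  m2 ⊆ -01-,00--
  m3 ⊆ -01-,00--
  m4 ⊆ -10-,0-0-
  m5 ⊆ -10-,0-0-
  m10 ⊆ -01- [E]
  m11 ⊆ -01-,1-11
  m12 ⊆ -10- [E]
  m13 ⊆ -10-,11-1
  m15 ⊆ 1-11,11-1
E = {-01-, -10-}

2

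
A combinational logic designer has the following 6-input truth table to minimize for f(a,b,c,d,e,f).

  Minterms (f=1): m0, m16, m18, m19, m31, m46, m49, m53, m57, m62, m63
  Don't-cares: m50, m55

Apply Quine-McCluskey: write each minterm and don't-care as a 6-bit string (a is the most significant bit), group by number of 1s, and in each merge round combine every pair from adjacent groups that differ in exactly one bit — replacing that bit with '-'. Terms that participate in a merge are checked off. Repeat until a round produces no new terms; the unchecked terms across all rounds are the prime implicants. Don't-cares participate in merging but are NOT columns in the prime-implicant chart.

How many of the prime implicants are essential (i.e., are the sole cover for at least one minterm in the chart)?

Round 0: 000000✓ 010000✓ 010010✓ 010011✓ 011111✓ 101110✓ 110001✓ 110010✓ 110101✓ 110111✓ 111001✓ 111110✓ 111111✓
Round 1: -10010 -11111 0-0000 0100-0 01001- 1-1110 11-001 11-111 110-01 1101-1 11111-
PIs = {-10010, -11111, 0-0000, 0100-0, 01001-, 1-1110, 11-001, 11-111, 110-01, 1101-1, 11111-}
Coverage chart:
  m0: 0-0000 ←essential
  m16: 0-0000,0100-0
  m18: -10010,0100-0,01001-
  m19: 01001- ←essential
  m31: -11111 ←essential
  m46: 1-1110 ←essential
  m49: 11-001,110-01
  m53: 110-01,1101-1
  m57: 11-001 ←essential
  m62: 1-1110,11111-
  m63: -11111,11-111,11111-
Essential: -11111, 0-0000, 01001-, 1-1110, 11-001

5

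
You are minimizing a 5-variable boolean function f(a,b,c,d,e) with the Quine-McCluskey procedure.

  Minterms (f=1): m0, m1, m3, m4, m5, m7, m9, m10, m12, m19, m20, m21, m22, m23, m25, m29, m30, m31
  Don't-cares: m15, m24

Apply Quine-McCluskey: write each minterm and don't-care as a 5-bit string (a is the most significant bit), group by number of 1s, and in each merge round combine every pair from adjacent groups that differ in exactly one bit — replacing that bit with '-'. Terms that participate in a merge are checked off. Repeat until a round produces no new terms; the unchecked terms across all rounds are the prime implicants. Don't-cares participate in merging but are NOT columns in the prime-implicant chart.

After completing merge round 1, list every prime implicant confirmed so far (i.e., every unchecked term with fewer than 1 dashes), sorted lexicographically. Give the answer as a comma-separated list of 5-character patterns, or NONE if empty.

Round 0: 00000✓ 00001✓ 00011✓ 00100✓ 00101✓ 00111✓ 01001✓ 01010 01100✓ 01111✓ 10011✓ 10100✓ 10101✓ 10110✓ 10111✓ 11000✓ 11001✓ 11101✓ 11110✓ 11111✓
Round 1: -0011✓ -0100✓ -0101✓ -0111✓ -1001 -1111✓ 0-001 0-100 0-111✓ 00-00✓ 00-01✓ 00-11✓ 000-1✓ 0000-✓ 001-1✓ 0010-✓ 1-101✓ 1-110✓ 1-111✓ 10-11✓ 101-0✓ 101-1✓ 1010-✓ 1011-✓ 11-01 1100- 111-1✓ 1111-✓
Round 2: --111 -0-11 -01-1 -010- 00--1 00-0- 1-1-1 1-11- 101--
PIs = {--111, -0-11, -01-1, -010-, -1001, 0-001, 0-100, 00--1, 00-0-, 01010, 1-1-1, 1-11-, 101--, 11-01, 1100-}

01010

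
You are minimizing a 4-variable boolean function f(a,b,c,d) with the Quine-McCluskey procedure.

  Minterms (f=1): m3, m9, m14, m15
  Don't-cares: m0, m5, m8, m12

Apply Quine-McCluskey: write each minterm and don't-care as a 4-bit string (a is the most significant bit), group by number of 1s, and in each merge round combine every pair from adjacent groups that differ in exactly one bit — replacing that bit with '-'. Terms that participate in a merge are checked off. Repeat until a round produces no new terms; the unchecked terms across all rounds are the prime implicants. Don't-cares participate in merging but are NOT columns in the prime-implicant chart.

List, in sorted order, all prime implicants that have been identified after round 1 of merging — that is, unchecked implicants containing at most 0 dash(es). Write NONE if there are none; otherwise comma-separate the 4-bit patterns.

0011, 0101

size-2^0 implicants → 0000(✓)  0011  0101  1000(✓)  1001(✓)  1100(✓)  1110(✓)  1111(✓)
size-2^1 implicants → -000  1-00  100-  11-0  111-
Unchecked terms (primes): -000, 0011, 0101, 1-00, 100-, 11-0, 111-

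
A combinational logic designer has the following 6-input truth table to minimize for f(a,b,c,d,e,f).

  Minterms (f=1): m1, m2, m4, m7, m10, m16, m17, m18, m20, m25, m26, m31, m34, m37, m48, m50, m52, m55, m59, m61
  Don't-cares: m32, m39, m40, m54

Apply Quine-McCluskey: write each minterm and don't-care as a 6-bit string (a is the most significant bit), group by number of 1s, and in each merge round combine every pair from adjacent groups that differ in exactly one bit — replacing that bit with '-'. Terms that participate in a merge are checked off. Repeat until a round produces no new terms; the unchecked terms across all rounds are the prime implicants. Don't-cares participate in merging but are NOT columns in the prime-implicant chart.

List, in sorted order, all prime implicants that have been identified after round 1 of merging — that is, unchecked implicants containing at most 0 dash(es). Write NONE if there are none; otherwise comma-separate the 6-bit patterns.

011111, 111011, 111101

size-2^0 implicants → 000001(✓)  000010(✓)  000100(✓)  000111(✓)  001010(✓)  010000(✓)  010001(✓)  010010(✓)  010100(✓)  011001(✓)  011010(✓)  011111  100000(✓)  100010(✓)  100101(✓)  100111(✓)  101000(✓)  110000(✓)  110010(✓)  110100(✓)  110110(✓)  110111(✓)  111011  111101
size-2^1 implicants → -00010(✓)  -00111  -10000(✓)  -10010(✓)  -10100(✓)  0-0001  0-0010(✓)  0-0100  0-1010(✓)  00-010(✓)  01-001  01-010(✓)  010-00(✓)  0100-0(✓)  01000-  1-0000(✓)  1-0010(✓)  1-0111  10-000  1000-0(✓)  1001-1  110-00(✓)  110-10(✓)  1100-0(✓)  1101-0(✓)  11011-
size-2^2 implicants → --0010  -10-00  -100-0  0--010  1-00-0  110--0
Unchecked terms (primes): --0010, -00111, -10-00, -100-0, 0--010, 0-0001, 0-0100, 01-001, 01000-, 011111, 1-00-0, 1-0111, 10-000, 1001-1, 110--0, 11011-, 111011, 111101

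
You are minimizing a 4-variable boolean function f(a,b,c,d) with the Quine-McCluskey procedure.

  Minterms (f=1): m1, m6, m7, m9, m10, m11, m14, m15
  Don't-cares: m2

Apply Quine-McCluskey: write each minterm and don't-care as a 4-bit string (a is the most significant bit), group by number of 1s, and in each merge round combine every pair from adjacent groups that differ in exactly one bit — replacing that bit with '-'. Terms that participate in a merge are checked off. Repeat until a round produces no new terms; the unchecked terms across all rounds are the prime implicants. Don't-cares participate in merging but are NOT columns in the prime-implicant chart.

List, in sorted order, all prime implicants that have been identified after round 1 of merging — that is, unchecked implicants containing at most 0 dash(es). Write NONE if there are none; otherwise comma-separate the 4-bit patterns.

size-2^0 implicants → 0001(✓)  0010(✓)  0110(✓)  0111(✓)  1001(✓)  1010(✓)  1011(✓)  1110(✓)  1111(✓)
size-2^1 implicants → -001  -010(✓)  -110(✓)  -111(✓)  0-10(✓)  011-(✓)  1-10(✓)  1-11(✓)  10-1  101-(✓)  111-(✓)
size-2^2 implicants → --10  -11-  1-1-
Unchecked terms (primes): --10, -001, -11-, 1-1-, 10-1

NONE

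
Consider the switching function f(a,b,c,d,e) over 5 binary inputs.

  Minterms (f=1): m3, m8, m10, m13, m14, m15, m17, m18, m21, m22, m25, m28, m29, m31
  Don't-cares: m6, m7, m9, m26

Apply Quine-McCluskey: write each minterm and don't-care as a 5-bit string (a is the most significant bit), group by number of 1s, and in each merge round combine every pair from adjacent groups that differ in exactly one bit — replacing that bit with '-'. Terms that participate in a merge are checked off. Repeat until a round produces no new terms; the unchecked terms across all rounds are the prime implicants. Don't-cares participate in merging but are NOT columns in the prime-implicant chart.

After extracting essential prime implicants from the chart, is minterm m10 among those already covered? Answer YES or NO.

[col 0] 00011*, 00110*, 00111*, 01000*, 01001*, 01010*, 01101*, 01110*, 01111*, 10001*, 10010*, 10101*, 10110*, 11001*, 11010*, 11100*, 11101*, 11111*
[col 1] -0110, -1001*, -1010, -1101*, -1111*, 0-110*, 0-111*, 00-11, 0011-*, 01-01*, 01-10, 010-0, 0100-, 011-1*, 0111-*, 1-001*, 1-010, 1-101*, 10-01*, 10-10, 11-01*, 111-1*, 1110-
[col 2] -1-01, -11-1, 0-11-, 1--01
Prime implicants: -0110, -1-01, -1010, -11-1, 0-11-, 00-11, 01-10, 010-0, 0100-, 1--01, 1-010, 10-10, 1110-
PI chart (minterm → PIs covering it):
  3 | 00-11  (sole → essential)
  8 | 010-0,0100-
  10 | -1010,01-10,010-0
  13 | -1-01,-11-1
  14 | 0-11-,01-10
  15 | -11-1,0-11-
  17 | 1--01  (sole → essential)
  18 | 1-010,10-10
  21 | 1--01  (sole → essential)
  22 | -0110,10-10
  25 | -1-01,1--01
  28 | 1110-  (sole → essential)
  29 | -1-01,-11-1,1--01,1110-
  31 | -11-1  (sole → essential)
Essential prime implicants: -11-1, 00-11, 1--01, 1110-

NO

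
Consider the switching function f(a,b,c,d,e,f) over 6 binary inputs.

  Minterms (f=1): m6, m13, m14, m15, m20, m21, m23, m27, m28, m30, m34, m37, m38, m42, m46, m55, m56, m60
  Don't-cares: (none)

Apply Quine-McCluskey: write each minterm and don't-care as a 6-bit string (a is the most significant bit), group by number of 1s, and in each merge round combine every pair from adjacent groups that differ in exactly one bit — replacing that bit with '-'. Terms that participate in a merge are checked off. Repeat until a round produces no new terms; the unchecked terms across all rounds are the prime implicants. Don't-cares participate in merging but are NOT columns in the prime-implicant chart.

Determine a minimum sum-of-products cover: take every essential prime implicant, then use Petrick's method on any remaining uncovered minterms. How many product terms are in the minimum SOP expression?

9

[col 0] 000110*, 001101*, 001110*, 001111*, 010100*, 010101*, 010111*, 011011, 011100*, 011110*, 100010*, 100101, 100110*, 101010*, 101110*, 110111*, 111000*, 111100*
[col 1] -00110*, -01110*, -10111, -11100, 0-1110, 00-110*, 0011-1, 00111-, 01-100, 0101-1, 01010-, 0111-0, 10-010*, 10-110*, 100-10*, 101-10*, 111-00
[col 2] -0-110, 10--10
Prime implicants: -0-110, -10111, -11100, 0-1110, 0011-1, 00111-, 01-100, 0101-1, 01010-, 011011, 0111-0, 10--10, 100101, 111-00
PI chart (minterm → PIs covering it):
  6 | -0-110  (sole → essential)
  13 | 0011-1  (sole → essential)
  14 | -0-110,0-1110,00111-
  15 | 0011-1,00111-
  20 | 01-100,01010-
  21 | 0101-1,01010-
  23 | -10111,0101-1
  27 | 011011  (sole → essential)
  28 | -11100,01-100,0111-0
  30 | 0-1110,0111-0
  34 | 10--10  (sole → essential)
  37 | 100101  (sole → essential)
  38 | -0-110,10--10
  42 | 10--10  (sole → essential)
  46 | -0-110,10--10
  55 | -10111  (sole → essential)
  56 | 111-00  (sole → essential)
  60 | -11100,111-00
Essential prime implicants: -0-110, -10111, 0011-1, 011011, 10--10, 100101, 111-00
Petrick residual → 01010-, 0111-0
Minimum SOP uses 9 PIs: b'def' + bc'def + a'b'cdf + a'bc'de' + a'bcd'ef + a'bcdf' + ab'ef' + ab'c'de'f + abce'f'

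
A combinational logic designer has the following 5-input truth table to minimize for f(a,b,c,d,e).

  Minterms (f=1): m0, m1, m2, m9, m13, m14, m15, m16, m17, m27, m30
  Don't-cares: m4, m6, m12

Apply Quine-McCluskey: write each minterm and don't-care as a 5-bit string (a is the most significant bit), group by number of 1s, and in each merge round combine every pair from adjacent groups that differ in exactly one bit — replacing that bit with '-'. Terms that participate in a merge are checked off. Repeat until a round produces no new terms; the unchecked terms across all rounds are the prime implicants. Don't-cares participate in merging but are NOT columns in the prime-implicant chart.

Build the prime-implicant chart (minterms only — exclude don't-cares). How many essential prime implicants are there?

5

Round 0: 00000✓ 00001✓ 00010✓ 00100✓ 00110✓ 01001✓ 01100✓ 01101✓ 01110✓ 01111✓ 10000✓ 10001✓ 11011 11110✓
Round 1: -0000✓ -0001✓ -1110 0-001 0-100✓ 0-110✓ 00-00✓ 00-10✓ 000-0✓ 0000-✓ 001-0✓ 01-01 011-0✓ 011-1✓ 0110-✓ 0111-✓ 1000-✓
Round 2: -000- 0-1-0 00--0 011--
PIs = {-000-, -1110, 0-001, 0-1-0, 00--0, 01-01, 011--, 11011}
Coverage chart:
  m0: -000-,00--0
  m1: -000-,0-001
  m2: 00--0 ←essential
  m9: 0-001,01-01
  m13: 01-01,011--
  m14: -1110,0-1-0,011--
  m15: 011-- ←essential
  m16: -000- ←essential
  m17: -000- ←essential
  m27: 11011 ←essential
  m30: -1110 ←essential
Essential: -000-, -1110, 00--0, 011--, 11011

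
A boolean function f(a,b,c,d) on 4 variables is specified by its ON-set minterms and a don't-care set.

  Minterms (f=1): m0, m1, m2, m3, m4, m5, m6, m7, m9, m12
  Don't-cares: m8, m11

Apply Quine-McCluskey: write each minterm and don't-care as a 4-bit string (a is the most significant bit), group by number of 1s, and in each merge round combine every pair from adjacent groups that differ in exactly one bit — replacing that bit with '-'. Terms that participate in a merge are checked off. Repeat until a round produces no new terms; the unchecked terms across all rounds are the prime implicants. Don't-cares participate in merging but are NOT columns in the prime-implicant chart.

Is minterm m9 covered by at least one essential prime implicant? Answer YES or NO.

Round 0: 0000✓ 0001✓ 0010✓ 0011✓ 0100✓ 0101✓ 0110✓ 0111✓ 1000✓ 1001✓ 1011✓ 1100✓
Round 1: -000✓ -001✓ -011✓ -100✓ 0-00✓ 0-01✓ 0-10✓ 0-11✓ 00-0✓ 00-1✓ 000-✓ 001-✓ 01-0✓ 01-1✓ 010-✓ 011-✓ 1-00✓ 10-1✓ 100-✓
Round 2: --00 -0-1 -00- 0--0✓ 0--1✓ 0-0-✓ 0-1-✓ 00--✓ 01--✓
Round 3: 0---
PIs = {--00, -0-1, -00-, 0---}
Coverage chart:
  m0: --00,-00-,0---
  m1: -0-1,-00-,0---
  m2: 0--- ←essential
  m3: -0-1,0---
  m4: --00,0---
  m5: 0--- ←essential
  m6: 0--- ←essential
  m7: 0--- ←essential
  m9: -0-1,-00-
  m12: --00 ←essential
Essential: --00, 0---

NO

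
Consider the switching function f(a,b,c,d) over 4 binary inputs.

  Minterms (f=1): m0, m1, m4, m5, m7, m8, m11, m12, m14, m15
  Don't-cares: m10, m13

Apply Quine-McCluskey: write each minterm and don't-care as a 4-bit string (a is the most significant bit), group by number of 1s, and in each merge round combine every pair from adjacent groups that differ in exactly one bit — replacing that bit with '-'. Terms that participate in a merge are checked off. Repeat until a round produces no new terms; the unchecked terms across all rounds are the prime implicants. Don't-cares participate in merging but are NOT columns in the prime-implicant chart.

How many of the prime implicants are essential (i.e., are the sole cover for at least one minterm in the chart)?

size-2^0 implicants → 0000(✓)  0001(✓)  0100(✓)  0101(✓)  0111(✓)  1000(✓)  1010(✓)  1011(✓)  1100(✓)  1101(✓)  1110(✓)  1111(✓)
size-2^1 implicants → -000(✓)  -100(✓)  -101(✓)  -111(✓)  0-00(✓)  0-01(✓)  000-(✓)  01-1(✓)  010-(✓)  1-00(✓)  1-10(✓)  1-11(✓)  10-0(✓)  101-(✓)  11-0(✓)  11-1(✓)  110-(✓)  111-(✓)
size-2^2 implicants → --00  -1-1  -10-  0-0-  1--0  1-1-  11--
Unchecked terms (primes): --00, -1-1, -10-, 0-0-, 1--0, 1-1-, 11--
Minterm coverage:
  m0 ⊆ --00,0-0-
  m1 ⊆ 0-0- [E]
  m4 ⊆ --00,-10-,0-0-
  m5 ⊆ -1-1,-10-,0-0-
  m7 ⊆ -1-1 [E]
  m8 ⊆ --00,1--0
  m11 ⊆ 1-1- [E]
  m12 ⊆ --00,-10-,1--0,11--
  m14 ⊆ 1--0,1-1-,11--
  m15 ⊆ -1-1,1-1-,11--
E = {-1-1, 0-0-, 1-1-}

3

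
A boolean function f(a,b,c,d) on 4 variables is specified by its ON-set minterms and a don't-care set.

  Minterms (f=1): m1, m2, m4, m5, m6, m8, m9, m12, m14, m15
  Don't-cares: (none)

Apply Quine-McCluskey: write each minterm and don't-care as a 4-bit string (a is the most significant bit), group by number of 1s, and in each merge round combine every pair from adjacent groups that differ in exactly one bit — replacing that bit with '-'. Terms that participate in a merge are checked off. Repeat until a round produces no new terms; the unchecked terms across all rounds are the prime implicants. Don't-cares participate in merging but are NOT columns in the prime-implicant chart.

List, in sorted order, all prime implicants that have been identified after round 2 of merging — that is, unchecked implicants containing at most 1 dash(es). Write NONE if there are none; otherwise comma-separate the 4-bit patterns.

[col 0] 0001*, 0010*, 0100*, 0101*, 0110*, 1000*, 1001*, 1100*, 1110*, 1111*
[col 1] -001, -100*, -110*, 0-01, 0-10, 01-0*, 010-, 1-00, 100-, 11-0*, 111-
[col 2] -1-0
Prime implicants: -001, -1-0, 0-01, 0-10, 010-, 1-00, 100-, 111-

-001, 0-01, 0-10, 010-, 1-00, 100-, 111-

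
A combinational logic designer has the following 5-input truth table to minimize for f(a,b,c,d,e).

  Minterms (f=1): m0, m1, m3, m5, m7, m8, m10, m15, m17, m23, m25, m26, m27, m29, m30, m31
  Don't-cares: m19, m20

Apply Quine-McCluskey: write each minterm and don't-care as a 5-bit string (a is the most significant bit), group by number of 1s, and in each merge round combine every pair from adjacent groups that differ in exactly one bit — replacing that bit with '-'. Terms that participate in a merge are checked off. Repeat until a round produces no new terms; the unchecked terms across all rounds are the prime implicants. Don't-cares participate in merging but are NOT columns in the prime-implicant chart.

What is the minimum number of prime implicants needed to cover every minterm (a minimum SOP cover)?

Round 0: 00000✓ 00001✓ 00011✓ 00101✓ 00111✓ 01000✓ 01010✓ 01111✓ 10001✓ 10011✓ 10100 10111✓ 11001✓ 11010✓ 11011✓ 11101✓ 11110✓ 11111✓
Round 1: -0001✓ -0011✓ -0111✓ -1010 -1111✓ 0-000 0-111✓ 00-01✓ 00-11✓ 000-1✓ 0000- 001-1✓ 010-0 1-001✓ 1-011✓ 1-111✓ 10-11✓ 100-1✓ 11-01✓ 11-10✓ 11-11✓ 110-1✓ 1101-✓ 111-1✓ 1111-✓
Round 2: --111 -0-11 -00-1 00--1 1--11 1-0-1 11--1 11-1-
PIs = {--111, -0-11, -00-1, -1010, 0-000, 00--1, 0000-, 010-0, 1--11, 1-0-1, 10100, 11--1, 11-1-}
Coverage chart:
  m0: 0-000,0000-
  m1: -00-1,00--1,0000-
  m3: -0-11,-00-1,00--1
  m5: 00--1 ←essential
  m7: --111,-0-11,00--1
  m8: 0-000,010-0
  m10: -1010,010-0
  m15: --111 ←essential
  m17: -00-1,1-0-1
  m23: --111,-0-11,1--11
  m25: 1-0-1,11--1
  m26: -1010,11-1-
  m27: 1--11,1-0-1,11--1,11-1-
  m29: 11--1 ←essential
  m30: 11-1- ←essential
  m31: --111,1--11,11--1,11-1-
Essential: --111, 00--1, 11--1, 11-1-
Petrick residual → -00-1, -1010, 0-000
Min cover (7 terms): cde + b'c'e + bc'de' + a'c'd'e' + a'b'e + abe + abd

7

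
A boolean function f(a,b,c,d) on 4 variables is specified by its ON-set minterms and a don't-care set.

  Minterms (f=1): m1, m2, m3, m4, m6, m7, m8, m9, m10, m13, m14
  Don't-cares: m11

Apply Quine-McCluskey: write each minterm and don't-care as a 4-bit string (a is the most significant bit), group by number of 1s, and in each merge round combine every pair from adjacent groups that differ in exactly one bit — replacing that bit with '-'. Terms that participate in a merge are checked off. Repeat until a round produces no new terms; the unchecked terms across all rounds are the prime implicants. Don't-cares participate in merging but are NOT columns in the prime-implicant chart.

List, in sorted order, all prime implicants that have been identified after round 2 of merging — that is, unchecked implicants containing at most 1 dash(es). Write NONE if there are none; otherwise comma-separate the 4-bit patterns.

[col 0] 0001*, 0010*, 0011*, 0100*, 0110*, 0111*, 1000*, 1001*, 1010*, 1011*, 1101*, 1110*
[col 1] -001*, -010*, -011*, -110*, 0-10*, 0-11*, 00-1*, 001-*, 01-0, 011-*, 1-01, 1-10*, 10-0*, 10-1*, 100-*, 101-*
[col 2] --10, -0-1, -01-, 0-1-, 10--
Prime implicants: --10, -0-1, -01-, 0-1-, 01-0, 1-01, 10--

01-0, 1-01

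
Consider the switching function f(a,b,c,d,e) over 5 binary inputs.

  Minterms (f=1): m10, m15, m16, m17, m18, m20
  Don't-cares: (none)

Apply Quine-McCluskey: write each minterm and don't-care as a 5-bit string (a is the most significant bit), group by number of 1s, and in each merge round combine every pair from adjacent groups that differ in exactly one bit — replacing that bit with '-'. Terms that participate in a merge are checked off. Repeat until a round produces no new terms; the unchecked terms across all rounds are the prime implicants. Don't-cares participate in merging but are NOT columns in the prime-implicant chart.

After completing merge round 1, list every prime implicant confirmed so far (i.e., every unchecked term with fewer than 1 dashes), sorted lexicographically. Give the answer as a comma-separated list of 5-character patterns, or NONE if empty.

01010, 01111

size-2^0 implicants → 01010  01111  10000(✓)  10001(✓)  10010(✓)  10100(✓)
size-2^1 implicants → 10-00  100-0  1000-
Unchecked terms (primes): 01010, 01111, 10-00, 100-0, 1000-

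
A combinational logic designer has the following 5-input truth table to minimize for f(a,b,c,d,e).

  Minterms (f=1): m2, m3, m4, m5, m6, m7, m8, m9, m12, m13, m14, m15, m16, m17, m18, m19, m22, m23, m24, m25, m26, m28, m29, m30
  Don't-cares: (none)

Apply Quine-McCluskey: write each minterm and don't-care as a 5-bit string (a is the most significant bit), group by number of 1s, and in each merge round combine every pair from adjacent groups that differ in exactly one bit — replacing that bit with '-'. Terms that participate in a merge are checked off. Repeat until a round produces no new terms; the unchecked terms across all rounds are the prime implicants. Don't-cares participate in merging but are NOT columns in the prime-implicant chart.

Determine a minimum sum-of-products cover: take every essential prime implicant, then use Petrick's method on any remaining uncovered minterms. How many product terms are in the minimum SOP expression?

5

Round 0: 00010✓ 00011✓ 00100✓ 00101✓ 00110✓ 00111✓ 01000✓ 01001✓ 01100✓ 01101✓ 01110✓ 01111✓ 10000✓ 10001✓ 10010✓ 10011✓ 10110✓ 10111✓ 11000✓ 11001✓ 11010✓ 11100✓ 11101✓ 11110✓
Round 1: -0010✓ -0011✓ -0110✓ -0111✓ -1000✓ -1001✓ -1100✓ -1101✓ -1110✓ 0-100✓ 0-101✓ 0-110✓ 0-111✓ 00-10✓ 00-11✓ 0001-✓ 001-0✓ 001-1✓ 0010-✓ 0011-✓ 01-00✓ 01-01✓ 0100-✓ 011-0✓ 011-1✓ 0110-✓ 0111-✓ 1-000✓ 1-001✓ 1-010✓ 1-110✓ 10-10✓ 10-11✓ 100-0✓ 100-1✓ 1000-✓ 1001-✓ 1011-✓ 11-00✓ 11-01✓ 11-10✓ 110-0✓ 1100-✓ 111-0✓ 1110-✓
Round 2: --110 -0-10✓ -0-11✓ -001-✓ -011-✓ -1-00✓ -1-01✓ -100-✓ -11-0 -110-✓ 0-1-0✓ 0-1-1✓ 0-10-✓ 0-11-✓ 00-1-✓ 001--✓ 01-0-✓ 011--✓ 1--10 1-0-0 1-00- 10-1-✓ 100-- 11--0 11-0-✓
Round 3: -0-1- -1-0- 0-1--
PIs = {--110, -0-1-, -1-0-, -11-0, 0-1--, 1--10, 1-0-0, 1-00-, 100--, 11--0}
Coverage chart:
  m2: -0-1- ←essential
  m3: -0-1- ←essential
  m4: 0-1-- ←essential
  m5: 0-1-- ←essential
  m6: --110,-0-1-,0-1--
  m7: -0-1-,0-1--
  m8: -1-0- ←essential
  m9: -1-0- ←essential
  m12: -1-0-,-11-0,0-1--
  m13: -1-0-,0-1--
  m14: --110,-11-0,0-1--
  m15: 0-1-- ←essential
  m16: 1-0-0,1-00-,100--
  m17: 1-00-,100--
  m18: -0-1-,1--10,1-0-0,100--
  m19: -0-1-,100--
  m22: --110,-0-1-,1--10
  m23: -0-1- ←essential
  m24: -1-0-,1-0-0,1-00-,11--0
  m25: -1-0-,1-00-
  m26: 1--10,1-0-0,11--0
  m28: -1-0-,-11-0,11--0
  m29: -1-0- ←essential
  m30: --110,-11-0,1--10,11--0
Essential: -0-1-, -1-0-, 0-1--
Petrick residual → 1--10, 1-00-
Min cover (5 terms): b'd + bd' + a'c + ade' + ac'd'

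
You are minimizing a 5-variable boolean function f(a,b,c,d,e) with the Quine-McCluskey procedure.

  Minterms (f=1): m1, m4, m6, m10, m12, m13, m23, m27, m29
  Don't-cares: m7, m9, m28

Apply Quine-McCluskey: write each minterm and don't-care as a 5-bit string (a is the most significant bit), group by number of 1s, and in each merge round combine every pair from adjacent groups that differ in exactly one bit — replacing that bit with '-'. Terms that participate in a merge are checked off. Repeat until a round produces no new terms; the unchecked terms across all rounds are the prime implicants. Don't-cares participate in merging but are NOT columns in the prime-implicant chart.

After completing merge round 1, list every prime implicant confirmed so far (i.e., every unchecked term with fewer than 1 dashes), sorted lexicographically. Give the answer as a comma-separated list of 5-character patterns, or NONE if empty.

01010, 11011

Round 0: 00001✓ 00100✓ 00110✓ 00111✓ 01001✓ 01010 01100✓ 01101✓ 10111✓ 11011 11100✓ 11101✓
Round 1: -0111 -1100✓ -1101✓ 0-001 0-100 001-0 0011- 01-01 0110-✓ 1110-✓
Round 2: -110-
PIs = {-0111, -110-, 0-001, 0-100, 001-0, 0011-, 01-01, 01010, 11011}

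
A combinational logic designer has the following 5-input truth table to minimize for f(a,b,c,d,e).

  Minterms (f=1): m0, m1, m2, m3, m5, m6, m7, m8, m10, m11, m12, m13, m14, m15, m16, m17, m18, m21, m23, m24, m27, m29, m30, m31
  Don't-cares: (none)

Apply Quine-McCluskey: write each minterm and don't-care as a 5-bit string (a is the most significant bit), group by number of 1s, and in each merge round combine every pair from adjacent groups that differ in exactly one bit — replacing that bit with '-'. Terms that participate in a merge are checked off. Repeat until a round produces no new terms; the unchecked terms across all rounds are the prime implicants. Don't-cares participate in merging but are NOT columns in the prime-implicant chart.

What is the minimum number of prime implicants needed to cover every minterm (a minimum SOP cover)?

8

size-2^0 implicants → 00000(✓)  00001(✓)  00010(✓)  00011(✓)  00101(✓)  00110(✓)  00111(✓)  01000(✓)  01010(✓)  01011(✓)  01100(✓)  01101(✓)  01110(✓)  01111(✓)  10000(✓)  10001(✓)  10010(✓)  10101(✓)  10111(✓)  11000(✓)  11011(✓)  11101(✓)  11110(✓)  11111(✓)
size-2^1 implicants → -0000(✓)  -0001(✓)  -0010(✓)  -0101(✓)  -0111(✓)  -1000(✓)  -1011(✓)  -1101(✓)  -1110(✓)  -1111(✓)  0-000(✓)  0-010(✓)  0-011(✓)  0-101(✓)  0-110(✓)  0-111(✓)  00-01(✓)  00-10(✓)  00-11(✓)  000-0(✓)  000-1(✓)  0000-(✓)  0001-(✓)  001-1(✓)  0011-(✓)  01-00(✓)  01-10(✓)  01-11(✓)  010-0(✓)  0101-(✓)  011-0(✓)  011-1(✓)  0110-(✓)  0111-(✓)  1-000(✓)  1-101(✓)  1-111(✓)  10-01(✓)  100-0(✓)  1000-(✓)  101-1(✓)  11-11(✓)  111-1(✓)  1111-(✓)
size-2^2 implicants → --000  --101(✓)  --111(✓)  -0-01  -00-0  -000-  -01-1(✓)  -1-11  -11-1(✓)  -111-  0--10(✓)  0--11(✓)  0-0-0  0-01-(✓)  0-1-1(✓)  0-11-(✓)  00--1  00-1-(✓)  000--  01--0  01-1-(✓)  011--  1-1-1(✓)
size-2^3 implicants → --1-1  0--1-
Unchecked terms (primes): --000, --1-1, -0-01, -00-0, -000-, -1-11, -111-, 0--1-, 0-0-0, 00--1, 000--, 01--0, 011--
Minterm coverage:
  m0 ⊆ --000,-00-0,-000-,0-0-0,000--
  m1 ⊆ -0-01,-000-,00--1,000--
  m2 ⊆ -00-0,0--1-,0-0-0,000--
  m3 ⊆ 0--1-,00--1,000--
  m5 ⊆ --1-1,-0-01,00--1
  m6 ⊆ 0--1- [E]
  m7 ⊆ --1-1,0--1-,00--1
  m8 ⊆ --000,0-0-0,01--0
  m10 ⊆ 0--1-,0-0-0,01--0
  m11 ⊆ -1-11,0--1-
  m12 ⊆ 01--0,011--
  m13 ⊆ --1-1,011--
  m14 ⊆ -111-,0--1-,01--0,011--
  m15 ⊆ --1-1,-1-11,-111-,0--1-,011--
  m16 ⊆ --000,-00-0,-000-
  m17 ⊆ -0-01,-000-
  m18 ⊆ -00-0 [E]
  m21 ⊆ --1-1,-0-01
  m23 ⊆ --1-1 [E]
  m24 ⊆ --000 [E]
  m27 ⊆ -1-11 [E]
  m29 ⊆ --1-1 [E]
  m30 ⊆ -111- [E]
  m31 ⊆ --1-1,-1-11,-111-
E = {--000, --1-1, -00-0, -1-11, -111-, 0--1-}
Petrick residual → -0-01, 01--0
Cover = c'd'e' + ce + b'd'e + b'c'e' + bde + bcd + a'd + a'be'  |cover|=8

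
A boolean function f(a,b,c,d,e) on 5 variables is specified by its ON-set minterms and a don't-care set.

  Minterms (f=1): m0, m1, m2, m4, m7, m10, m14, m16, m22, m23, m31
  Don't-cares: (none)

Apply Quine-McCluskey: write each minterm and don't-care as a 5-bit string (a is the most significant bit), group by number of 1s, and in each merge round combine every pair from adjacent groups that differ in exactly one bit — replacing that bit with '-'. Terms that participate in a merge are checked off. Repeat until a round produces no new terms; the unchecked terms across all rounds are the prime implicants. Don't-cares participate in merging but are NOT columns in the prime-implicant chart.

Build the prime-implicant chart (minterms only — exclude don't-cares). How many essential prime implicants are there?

size-2^0 implicants → 00000(✓)  00001(✓)  00010(✓)  00100(✓)  00111(✓)  01010(✓)  01110(✓)  10000(✓)  10110(✓)  10111(✓)  11111(✓)
size-2^1 implicants → -0000  -0111  0-010  00-00  000-0  0000-  01-10  1-111  1011-
Unchecked terms (primes): -0000, -0111, 0-010, 00-00, 000-0, 0000-, 01-10, 1-111, 1011-
Minterm coverage:
  m0 ⊆ -0000,00-00,000-0,0000-
  m1 ⊆ 0000- [E]
  m2 ⊆ 0-010,000-0
  m4 ⊆ 00-00 [E]
  m7 ⊆ -0111 [E]
  m10 ⊆ 0-010,01-10
  m14 ⊆ 01-10 [E]
  m16 ⊆ -0000 [E]
  m22 ⊆ 1011- [E]
  m23 ⊆ -0111,1-111,1011-
  m31 ⊆ 1-111 [E]
E = {-0000, -0111, 00-00, 0000-, 01-10, 1-111, 1011-}

7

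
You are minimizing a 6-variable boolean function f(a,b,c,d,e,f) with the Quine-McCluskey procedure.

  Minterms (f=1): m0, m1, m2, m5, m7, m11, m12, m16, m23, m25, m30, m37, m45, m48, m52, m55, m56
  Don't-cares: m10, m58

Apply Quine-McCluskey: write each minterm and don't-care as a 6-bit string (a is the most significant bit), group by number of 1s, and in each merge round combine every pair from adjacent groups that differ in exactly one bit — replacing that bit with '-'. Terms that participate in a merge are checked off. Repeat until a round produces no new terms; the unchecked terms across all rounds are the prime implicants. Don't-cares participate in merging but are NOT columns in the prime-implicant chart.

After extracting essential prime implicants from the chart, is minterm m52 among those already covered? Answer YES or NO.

YES

[col 0] 000000*, 000001*, 000010*, 000101*, 000111*, 001010*, 001011*, 001100, 010000*, 010111*, 011001, 011110, 100101*, 101101*, 110000*, 110100*, 110111*, 111000*, 111010*
[col 1] -00101, -10000, -10111, 0-0000, 0-0111, 00-010, 000-01, 0000-0, 00000-, 0001-1, 00101-, 10-101, 11-000, 110-00, 1110-0
Prime implicants: -00101, -10000, -10111, 0-0000, 0-0111, 00-010, 000-01, 0000-0, 00000-, 0001-1, 00101-, 001100, 011001, 011110, 10-101, 11-000, 110-00, 1110-0
PI chart (minterm → PIs covering it):
  0 | 0-0000,0000-0,00000-
  1 | 000-01,00000-
  2 | 00-010,0000-0
  5 | -00101,000-01,0001-1
  7 | 0-0111,0001-1
  11 | 00101-  (sole → essential)
  12 | 001100  (sole → essential)
  16 | -10000,0-0000
  23 | -10111,0-0111
  25 | 011001  (sole → essential)
  30 | 011110  (sole → essential)
  37 | -00101,10-101
  45 | 10-101  (sole → essential)
  48 | -10000,11-000,110-00
  52 | 110-00  (sole → essential)
  55 | -10111  (sole → essential)
  56 | 11-000,1110-0
Essential prime implicants: -10111, 00101-, 001100, 011001, 011110, 10-101, 110-00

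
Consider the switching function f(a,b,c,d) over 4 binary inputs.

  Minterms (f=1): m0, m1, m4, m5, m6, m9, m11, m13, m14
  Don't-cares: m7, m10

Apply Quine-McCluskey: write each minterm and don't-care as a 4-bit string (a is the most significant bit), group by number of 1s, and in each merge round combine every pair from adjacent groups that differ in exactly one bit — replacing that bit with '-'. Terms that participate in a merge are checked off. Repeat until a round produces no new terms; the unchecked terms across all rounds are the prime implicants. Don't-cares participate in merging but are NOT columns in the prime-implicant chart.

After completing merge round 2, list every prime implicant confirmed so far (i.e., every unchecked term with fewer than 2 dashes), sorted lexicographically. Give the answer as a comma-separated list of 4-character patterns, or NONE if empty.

-110, 1-10, 10-1, 101-

size-2^0 implicants → 0000(✓)  0001(✓)  0100(✓)  0101(✓)  0110(✓)  0111(✓)  1001(✓)  1010(✓)  1011(✓)  1101(✓)  1110(✓)
size-2^1 implicants → -001(✓)  -101(✓)  -110  0-00(✓)  0-01(✓)  000-(✓)  01-0(✓)  01-1(✓)  010-(✓)  011-(✓)  1-01(✓)  1-10  10-1  101-
size-2^2 implicants → --01  0-0-  01--
Unchecked terms (primes): --01, -110, 0-0-, 01--, 1-10, 10-1, 101-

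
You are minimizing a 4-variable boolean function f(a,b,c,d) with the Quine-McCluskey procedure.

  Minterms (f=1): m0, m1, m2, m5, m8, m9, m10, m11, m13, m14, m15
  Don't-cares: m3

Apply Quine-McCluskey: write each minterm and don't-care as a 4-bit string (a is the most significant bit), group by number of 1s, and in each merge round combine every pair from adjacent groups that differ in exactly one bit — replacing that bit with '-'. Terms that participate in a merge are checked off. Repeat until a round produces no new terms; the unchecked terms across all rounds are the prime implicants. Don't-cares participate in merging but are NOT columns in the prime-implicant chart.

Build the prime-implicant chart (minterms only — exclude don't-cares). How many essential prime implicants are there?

Round 0: 0000✓ 0001✓ 0010✓ 0011✓ 0101✓ 1000✓ 1001✓ 1010✓ 1011✓ 1101✓ 1110✓ 1111✓
Round 1: -000✓ -001✓ -010✓ -011✓ -101✓ 0-01✓ 00-0✓ 00-1✓ 000-✓ 001-✓ 1-01✓ 1-10✓ 1-11✓ 10-0✓ 10-1✓ 100-✓ 101-✓ 11-1✓ 111-✓
Round 2: --01 -0-0✓ -0-1✓ -00-✓ -01-✓ 00--✓ 1--1 1-1- 10--✓
Round 3: -0--
PIs = {--01, -0--, 1--1, 1-1-}
Coverage chart:
  m0: -0-- ←essential
  m1: --01,-0--
  m2: -0-- ←essential
  m5: --01 ←essential
  m8: -0-- ←essential
  m9: --01,-0--,1--1
  m10: -0--,1-1-
  m11: -0--,1--1,1-1-
  m13: --01,1--1
  m14: 1-1- ←essential
  m15: 1--1,1-1-
Essential: --01, -0--, 1-1-

3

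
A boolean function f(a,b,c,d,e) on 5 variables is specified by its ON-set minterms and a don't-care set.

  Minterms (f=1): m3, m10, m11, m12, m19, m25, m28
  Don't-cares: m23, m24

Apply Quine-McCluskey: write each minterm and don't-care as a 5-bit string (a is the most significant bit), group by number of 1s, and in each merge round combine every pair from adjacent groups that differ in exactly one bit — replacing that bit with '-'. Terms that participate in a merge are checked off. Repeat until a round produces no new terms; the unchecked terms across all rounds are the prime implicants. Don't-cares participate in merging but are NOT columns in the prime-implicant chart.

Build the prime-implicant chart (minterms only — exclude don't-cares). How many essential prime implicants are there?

3

Round 0: 00011✓ 01010✓ 01011✓ 01100✓ 10011✓ 10111✓ 11000✓ 11001✓ 11100✓
Round 1: -0011 -1100 0-011 0101- 10-11 11-00 1100-
PIs = {-0011, -1100, 0-011, 0101-, 10-11, 11-00, 1100-}
Coverage chart:
  m3: -0011,0-011
  m10: 0101- ←essential
  m11: 0-011,0101-
  m12: -1100 ←essential
  m19: -0011,10-11
  m25: 1100- ←essential
  m28: -1100,11-00
Essential: -1100, 0101-, 1100-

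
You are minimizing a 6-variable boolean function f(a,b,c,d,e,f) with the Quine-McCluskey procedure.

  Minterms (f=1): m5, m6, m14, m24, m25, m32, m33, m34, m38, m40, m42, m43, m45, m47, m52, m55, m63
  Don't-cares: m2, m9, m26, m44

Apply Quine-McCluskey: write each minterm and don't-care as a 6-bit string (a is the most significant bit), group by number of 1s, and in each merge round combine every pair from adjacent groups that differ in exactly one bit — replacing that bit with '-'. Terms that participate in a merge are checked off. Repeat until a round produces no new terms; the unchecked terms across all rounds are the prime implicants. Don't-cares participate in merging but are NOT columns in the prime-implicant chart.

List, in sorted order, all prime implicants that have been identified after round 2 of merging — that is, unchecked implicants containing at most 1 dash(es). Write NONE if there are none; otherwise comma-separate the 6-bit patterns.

0-1001, 00-110, 000101, 0110-0, 01100-, 1-1111, 10000-, 101-00, 101-11, 10101-, 1011-1, 10110-, 11-111, 110100

size-2^0 implicants → 000010(✓)  000101  000110(✓)  001001(✓)  001110(✓)  011000(✓)  011001(✓)  011010(✓)  100000(✓)  100001(✓)  100010(✓)  100110(✓)  101000(✓)  101010(✓)  101011(✓)  101100(✓)  101101(✓)  101111(✓)  110100  110111(✓)  111111(✓)
size-2^1 implicants → -00010(✓)  -00110(✓)  0-1001  00-110  000-10(✓)  0110-0  01100-  1-1111  10-000(✓)  10-010(✓)  100-10(✓)  1000-0(✓)  10000-  101-00  101-11  1010-0(✓)  10101-  1011-1  10110-  11-111
size-2^2 implicants → -00-10  10-0-0
Unchecked terms (primes): -00-10, 0-1001, 00-110, 000101, 0110-0, 01100-, 1-1111, 10-0-0, 10000-, 101-00, 101-11, 10101-, 1011-1, 10110-, 11-111, 110100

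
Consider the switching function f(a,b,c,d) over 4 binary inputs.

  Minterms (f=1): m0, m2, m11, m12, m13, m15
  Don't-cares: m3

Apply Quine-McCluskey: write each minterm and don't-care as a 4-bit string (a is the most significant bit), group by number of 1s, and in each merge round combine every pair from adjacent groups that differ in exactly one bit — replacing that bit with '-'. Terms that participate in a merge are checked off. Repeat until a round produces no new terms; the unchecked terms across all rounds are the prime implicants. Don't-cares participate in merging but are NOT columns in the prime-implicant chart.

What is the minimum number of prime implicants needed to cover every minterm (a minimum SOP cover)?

3

size-2^0 implicants → 0000(✓)  0010(✓)  0011(✓)  1011(✓)  1100(✓)  1101(✓)  1111(✓)
size-2^1 implicants → -011  00-0  001-  1-11  11-1  110-
Unchecked terms (primes): -011, 00-0, 001-, 1-11, 11-1, 110-
Minterm coverage:
  m0 ⊆ 00-0 [E]
  m2 ⊆ 00-0,001-
  m11 ⊆ -011,1-11
  m12 ⊆ 110- [E]
  m13 ⊆ 11-1,110-
  m15 ⊆ 1-11,11-1
E = {00-0, 110-}
Petrick residual → 1-11
Cover = a'b'd' + acd + abc'  |cover|=3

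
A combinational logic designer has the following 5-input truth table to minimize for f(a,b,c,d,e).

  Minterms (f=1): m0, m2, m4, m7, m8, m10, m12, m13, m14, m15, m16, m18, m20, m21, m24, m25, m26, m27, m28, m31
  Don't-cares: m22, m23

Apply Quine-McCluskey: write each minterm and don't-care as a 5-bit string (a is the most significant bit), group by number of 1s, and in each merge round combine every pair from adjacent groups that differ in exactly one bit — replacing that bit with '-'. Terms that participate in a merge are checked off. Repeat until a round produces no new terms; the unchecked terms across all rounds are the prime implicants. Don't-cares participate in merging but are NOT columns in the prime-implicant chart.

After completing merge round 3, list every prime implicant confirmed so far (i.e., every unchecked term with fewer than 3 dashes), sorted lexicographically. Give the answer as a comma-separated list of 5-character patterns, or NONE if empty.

--111, 01--0, 011--, 10--0, 101--, 11-11, 110--

size-2^0 implicants → 00000(✓)  00010(✓)  00100(✓)  00111(✓)  01000(✓)  01010(✓)  01100(✓)  01101(✓)  01110(✓)  01111(✓)  10000(✓)  10010(✓)  10100(✓)  10101(✓)  10110(✓)  10111(✓)  11000(✓)  11001(✓)  11010(✓)  11011(✓)  11100(✓)  11111(✓)
size-2^1 implicants → -0000(✓)  -0010(✓)  -0100(✓)  -0111(✓)  -1000(✓)  -1010(✓)  -1100(✓)  -1111(✓)  0-000(✓)  0-010(✓)  0-100(✓)  0-111(✓)  00-00(✓)  000-0(✓)  01-00(✓)  01-10(✓)  010-0(✓)  011-0(✓)  011-1(✓)  0110-(✓)  0111-(✓)  1-000(✓)  1-010(✓)  1-100(✓)  1-111(✓)  10-00(✓)  10-10(✓)  100-0(✓)  101-0(✓)  101-1(✓)  1010-(✓)  1011-(✓)  11-00(✓)  11-11  110-0(✓)  110-1(✓)  1100-(✓)  1101-(✓)
size-2^2 implicants → --000(✓)  --010(✓)  --100(✓)  --111  -0-00(✓)  -00-0(✓)  -1-00(✓)  -10-0(✓)  0--00(✓)  0-0-0(✓)  01--0  011--  1--00(✓)  1-0-0(✓)  10--0  101--  110--
size-2^3 implicants → ---00  --0-0
Unchecked terms (primes): ---00, --0-0, --111, 01--0, 011--, 10--0, 101--, 11-11, 110--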